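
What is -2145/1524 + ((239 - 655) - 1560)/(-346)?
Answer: 378209/87884 ≈ 4.3035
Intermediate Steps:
-2145/1524 + ((239 - 655) - 1560)/(-346) = -2145*1/1524 + (-416 - 1560)*(-1/346) = -715/508 - 1976*(-1/346) = -715/508 + 988/173 = 378209/87884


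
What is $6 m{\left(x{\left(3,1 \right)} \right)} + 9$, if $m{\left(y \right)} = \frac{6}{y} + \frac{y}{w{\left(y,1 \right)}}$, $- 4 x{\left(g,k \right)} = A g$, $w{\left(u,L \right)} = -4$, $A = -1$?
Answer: $\frac{447}{8} \approx 55.875$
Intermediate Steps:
$x{\left(g,k \right)} = \frac{g}{4}$ ($x{\left(g,k \right)} = - \frac{\left(-1\right) g}{4} = \frac{g}{4}$)
$m{\left(y \right)} = \frac{6}{y} - \frac{y}{4}$ ($m{\left(y \right)} = \frac{6}{y} + \frac{y}{-4} = \frac{6}{y} + y \left(- \frac{1}{4}\right) = \frac{6}{y} - \frac{y}{4}$)
$6 m{\left(x{\left(3,1 \right)} \right)} + 9 = 6 \left(\frac{6}{\frac{1}{4} \cdot 3} - \frac{\frac{1}{4} \cdot 3}{4}\right) + 9 = 6 \left(\frac{6}{\frac{3}{4}} - \frac{3}{16}\right) + 9 = 6 \left(6 \cdot \frac{4}{3} - \frac{3}{16}\right) + 9 = 6 \left(8 - \frac{3}{16}\right) + 9 = 6 \cdot \frac{125}{16} + 9 = \frac{375}{8} + 9 = \frac{447}{8}$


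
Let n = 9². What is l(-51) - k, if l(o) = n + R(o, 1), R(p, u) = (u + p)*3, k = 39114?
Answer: -39183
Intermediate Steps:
n = 81
R(p, u) = 3*p + 3*u (R(p, u) = (p + u)*3 = 3*p + 3*u)
l(o) = 84 + 3*o (l(o) = 81 + (3*o + 3*1) = 81 + (3*o + 3) = 81 + (3 + 3*o) = 84 + 3*o)
l(-51) - k = (84 + 3*(-51)) - 1*39114 = (84 - 153) - 39114 = -69 - 39114 = -39183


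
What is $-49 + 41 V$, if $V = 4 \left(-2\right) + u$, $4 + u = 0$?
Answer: $-541$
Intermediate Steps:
$u = -4$ ($u = -4 + 0 = -4$)
$V = -12$ ($V = 4 \left(-2\right) - 4 = -8 - 4 = -12$)
$-49 + 41 V = -49 + 41 \left(-12\right) = -49 - 492 = -541$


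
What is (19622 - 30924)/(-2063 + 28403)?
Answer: -5651/13170 ≈ -0.42908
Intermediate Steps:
(19622 - 30924)/(-2063 + 28403) = -11302/26340 = -11302*1/26340 = -5651/13170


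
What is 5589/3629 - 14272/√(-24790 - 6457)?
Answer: 5589/3629 + 14272*I*√31247/31247 ≈ 1.5401 + 80.739*I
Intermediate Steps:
5589/3629 - 14272/√(-24790 - 6457) = 5589*(1/3629) - 14272*(-I*√31247/31247) = 5589/3629 - 14272*(-I*√31247/31247) = 5589/3629 - (-14272)*I*√31247/31247 = 5589/3629 + 14272*I*√31247/31247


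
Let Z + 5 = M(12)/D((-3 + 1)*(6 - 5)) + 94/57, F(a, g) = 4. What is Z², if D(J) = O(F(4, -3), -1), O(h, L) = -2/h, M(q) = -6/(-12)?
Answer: 61504/3249 ≈ 18.930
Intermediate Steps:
M(q) = ½ (M(q) = -6*(-1/12) = ½)
D(J) = -½ (D(J) = -2/4 = -2*¼ = -½)
Z = -248/57 (Z = -5 + (1/(2*(-½)) + 94/57) = -5 + ((½)*(-2) + 94*(1/57)) = -5 + (-1 + 94/57) = -5 + 37/57 = -248/57 ≈ -4.3509)
Z² = (-248/57)² = 61504/3249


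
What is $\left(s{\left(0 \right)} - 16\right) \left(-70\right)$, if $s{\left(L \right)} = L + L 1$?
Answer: $1120$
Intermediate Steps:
$s{\left(L \right)} = 2 L$ ($s{\left(L \right)} = L + L = 2 L$)
$\left(s{\left(0 \right)} - 16\right) \left(-70\right) = \left(2 \cdot 0 - 16\right) \left(-70\right) = \left(0 - 16\right) \left(-70\right) = \left(-16\right) \left(-70\right) = 1120$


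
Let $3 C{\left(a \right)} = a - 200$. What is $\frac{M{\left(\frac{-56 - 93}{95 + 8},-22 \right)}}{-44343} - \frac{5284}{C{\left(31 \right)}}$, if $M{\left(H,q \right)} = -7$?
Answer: $\frac{54071263}{576459} \approx 93.799$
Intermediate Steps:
$C{\left(a \right)} = - \frac{200}{3} + \frac{a}{3}$ ($C{\left(a \right)} = \frac{a - 200}{3} = \frac{-200 + a}{3} = - \frac{200}{3} + \frac{a}{3}$)
$\frac{M{\left(\frac{-56 - 93}{95 + 8},-22 \right)}}{-44343} - \frac{5284}{C{\left(31 \right)}} = - \frac{7}{-44343} - \frac{5284}{- \frac{200}{3} + \frac{1}{3} \cdot 31} = \left(-7\right) \left(- \frac{1}{44343}\right) - \frac{5284}{- \frac{200}{3} + \frac{31}{3}} = \frac{7}{44343} - \frac{5284}{- \frac{169}{3}} = \frac{7}{44343} - - \frac{15852}{169} = \frac{7}{44343} + \frac{15852}{169} = \frac{54071263}{576459}$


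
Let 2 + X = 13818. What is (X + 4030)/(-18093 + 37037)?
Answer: 8923/9472 ≈ 0.94204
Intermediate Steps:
X = 13816 (X = -2 + 13818 = 13816)
(X + 4030)/(-18093 + 37037) = (13816 + 4030)/(-18093 + 37037) = 17846/18944 = 17846*(1/18944) = 8923/9472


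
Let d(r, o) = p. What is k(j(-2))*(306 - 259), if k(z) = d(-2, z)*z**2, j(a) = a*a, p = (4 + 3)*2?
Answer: 10528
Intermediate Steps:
p = 14 (p = 7*2 = 14)
j(a) = a**2
d(r, o) = 14
k(z) = 14*z**2
k(j(-2))*(306 - 259) = (14*((-2)**2)**2)*(306 - 259) = (14*4**2)*47 = (14*16)*47 = 224*47 = 10528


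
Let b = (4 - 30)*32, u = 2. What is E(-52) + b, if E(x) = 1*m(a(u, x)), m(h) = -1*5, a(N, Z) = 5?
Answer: -837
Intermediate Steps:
m(h) = -5
E(x) = -5 (E(x) = 1*(-5) = -5)
b = -832 (b = -26*32 = -832)
E(-52) + b = -5 - 832 = -837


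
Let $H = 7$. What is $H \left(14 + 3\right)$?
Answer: $119$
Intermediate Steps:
$H \left(14 + 3\right) = 7 \left(14 + 3\right) = 7 \cdot 17 = 119$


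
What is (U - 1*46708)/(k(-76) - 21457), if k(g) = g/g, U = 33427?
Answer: 4427/7152 ≈ 0.61899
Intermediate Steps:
k(g) = 1
(U - 1*46708)/(k(-76) - 21457) = (33427 - 1*46708)/(1 - 21457) = (33427 - 46708)/(-21456) = -13281*(-1/21456) = 4427/7152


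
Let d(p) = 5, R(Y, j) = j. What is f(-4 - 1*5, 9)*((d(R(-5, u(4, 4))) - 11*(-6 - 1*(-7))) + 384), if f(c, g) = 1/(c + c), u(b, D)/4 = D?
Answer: -21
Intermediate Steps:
u(b, D) = 4*D
f(c, g) = 1/(2*c)
f(-4 - 1*5, 9)*((d(R(-5, u(4, 4))) - 11*(-6 - 1*(-7))) + 384) = (1/(2*(-4 - 1*5)))*((5 - 11*(-6 - 1*(-7))) + 384) = (1/(2*(-4 - 5)))*((5 - 11*(-6 + 7)) + 384) = ((½)/(-9))*((5 - 11*1) + 384) = ((½)*(-⅑))*((5 - 11) + 384) = -(-6 + 384)/18 = -1/18*378 = -21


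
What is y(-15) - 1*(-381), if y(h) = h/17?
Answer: 6462/17 ≈ 380.12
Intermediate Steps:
y(h) = h/17 (y(h) = h*(1/17) = h/17)
y(-15) - 1*(-381) = (1/17)*(-15) - 1*(-381) = -15/17 + 381 = 6462/17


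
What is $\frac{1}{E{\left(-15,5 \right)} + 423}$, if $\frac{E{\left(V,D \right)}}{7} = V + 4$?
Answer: $\frac{1}{346} \approx 0.0028902$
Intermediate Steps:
$E{\left(V,D \right)} = 28 + 7 V$ ($E{\left(V,D \right)} = 7 \left(V + 4\right) = 7 \left(4 + V\right) = 28 + 7 V$)
$\frac{1}{E{\left(-15,5 \right)} + 423} = \frac{1}{\left(28 + 7 \left(-15\right)\right) + 423} = \frac{1}{\left(28 - 105\right) + 423} = \frac{1}{-77 + 423} = \frac{1}{346}$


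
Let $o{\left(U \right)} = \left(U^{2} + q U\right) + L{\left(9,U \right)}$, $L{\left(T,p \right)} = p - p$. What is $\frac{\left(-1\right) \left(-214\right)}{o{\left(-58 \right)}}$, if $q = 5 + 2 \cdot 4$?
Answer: $\frac{107}{1305} \approx 0.081992$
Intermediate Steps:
$L{\left(T,p \right)} = 0$
$q = 13$ ($q = 5 + 8 = 13$)
$o{\left(U \right)} = U^{2} + 13 U$ ($o{\left(U \right)} = \left(U^{2} + 13 U\right) + 0 = U^{2} + 13 U$)
$\frac{\left(-1\right) \left(-214\right)}{o{\left(-58 \right)}} = \frac{\left(-1\right) \left(-214\right)}{\left(-58\right) \left(13 - 58\right)} = \frac{214}{\left(-58\right) \left(-45\right)} = \frac{214}{2610} = 214 \cdot \frac{1}{2610} = \frac{107}{1305}$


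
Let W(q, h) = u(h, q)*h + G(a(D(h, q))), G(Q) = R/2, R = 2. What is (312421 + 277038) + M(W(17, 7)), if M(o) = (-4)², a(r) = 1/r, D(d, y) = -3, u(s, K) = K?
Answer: 589475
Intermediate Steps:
G(Q) = 1 (G(Q) = 2/2 = 2*(½) = 1)
W(q, h) = 1 + h*q (W(q, h) = q*h + 1 = h*q + 1 = 1 + h*q)
M(o) = 16
(312421 + 277038) + M(W(17, 7)) = (312421 + 277038) + 16 = 589459 + 16 = 589475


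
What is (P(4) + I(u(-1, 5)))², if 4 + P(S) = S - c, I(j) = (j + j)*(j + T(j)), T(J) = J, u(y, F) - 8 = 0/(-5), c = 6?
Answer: 62500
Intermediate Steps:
u(y, F) = 8 (u(y, F) = 8 + 0/(-5) = 8 + 0*(-⅕) = 8 + 0 = 8)
I(j) = 4*j² (I(j) = (j + j)*(j + j) = (2*j)*(2*j) = 4*j²)
P(S) = -10 + S (P(S) = -4 + (S - 1*6) = -4 + (S - 6) = -4 + (-6 + S) = -10 + S)
(P(4) + I(u(-1, 5)))² = ((-10 + 4) + 4*8²)² = (-6 + 4*64)² = (-6 + 256)² = 250² = 62500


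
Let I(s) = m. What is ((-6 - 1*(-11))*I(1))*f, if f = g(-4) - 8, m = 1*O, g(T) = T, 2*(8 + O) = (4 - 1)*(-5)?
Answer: 930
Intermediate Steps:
O = -31/2 (O = -8 + ((4 - 1)*(-5))/2 = -8 + (3*(-5))/2 = -8 + (½)*(-15) = -8 - 15/2 = -31/2 ≈ -15.500)
m = -31/2 (m = 1*(-31/2) = -31/2 ≈ -15.500)
f = -12 (f = -4 - 8 = -12)
I(s) = -31/2
((-6 - 1*(-11))*I(1))*f = ((-6 - 1*(-11))*(-31/2))*(-12) = ((-6 + 11)*(-31/2))*(-12) = (5*(-31/2))*(-12) = -155/2*(-12) = 930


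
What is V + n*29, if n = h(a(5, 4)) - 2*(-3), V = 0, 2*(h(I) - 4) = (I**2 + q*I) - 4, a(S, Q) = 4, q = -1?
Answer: 406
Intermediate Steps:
h(I) = 2 + I**2/2 - I/2 (h(I) = 4 + ((I**2 - I) - 4)/2 = 4 + (-4 + I**2 - I)/2 = 4 + (-2 + I**2/2 - I/2) = 2 + I**2/2 - I/2)
n = 14 (n = (2 + (1/2)*4**2 - 1/2*4) - 2*(-3) = (2 + (1/2)*16 - 2) + 6 = (2 + 8 - 2) + 6 = 8 + 6 = 14)
V + n*29 = 0 + 14*29 = 0 + 406 = 406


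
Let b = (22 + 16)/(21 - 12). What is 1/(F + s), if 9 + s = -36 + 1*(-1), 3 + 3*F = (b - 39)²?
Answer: 243/86548 ≈ 0.0028077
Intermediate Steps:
b = 38/9 ≈ 4.2222
F = 97726/243 (F = -1 + (38/9 - 39)²/3 = -1 + (-313/9)²/3 = -1 + (⅓)*(97969/81) = -1 + 97969/243 = 97726/243 ≈ 402.16)
s = -46 (s = -9 + (-36 + 1*(-1)) = -9 + (-36 - 1) = -9 - 37 = -46)
1/(F + s) = 1/(97726/243 - 46) = 1/(86548/243) = 243/86548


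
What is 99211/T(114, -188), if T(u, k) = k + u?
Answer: -99211/74 ≈ -1340.7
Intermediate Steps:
99211/T(114, -188) = 99211/(-188 + 114) = 99211/(-74) = 99211*(-1/74) = -99211/74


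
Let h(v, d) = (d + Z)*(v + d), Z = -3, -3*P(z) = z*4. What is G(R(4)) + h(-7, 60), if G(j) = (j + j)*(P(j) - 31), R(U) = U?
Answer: 8191/3 ≈ 2730.3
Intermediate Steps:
P(z) = -4*z/3 (P(z) = -z*4/3 = -4*z/3)
G(j) = 2*j*(-31 - 4*j/3) (G(j) = (j + j)*(-4*j/3 - 31) = (2*j)*(-31 - 4*j/3) = 2*j*(-31 - 4*j/3))
h(v, d) = (-3 + d)*(d + v) (h(v, d) = (d - 3)*(v + d) = (-3 + d)*(d + v))
G(R(4)) + h(-7, 60) = -⅔*4*(93 + 4*4) + (60² - 3*60 - 3*(-7) + 60*(-7)) = -⅔*4*(93 + 16) + (3600 - 180 + 21 - 420) = -⅔*4*109 + 3021 = -872/3 + 3021 = 8191/3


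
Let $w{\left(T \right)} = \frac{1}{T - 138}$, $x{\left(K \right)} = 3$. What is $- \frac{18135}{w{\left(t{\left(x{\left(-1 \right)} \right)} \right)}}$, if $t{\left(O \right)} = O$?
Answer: $2448225$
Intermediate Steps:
$w{\left(T \right)} = \frac{1}{-138 + T}$
$- \frac{18135}{w{\left(t{\left(x{\left(-1 \right)} \right)} \right)}} = - \frac{18135}{\frac{1}{-138 + 3}} = - \frac{18135}{\frac{1}{-135}} = - \frac{18135}{- \frac{1}{135}} = \left(-18135\right) \left(-135\right) = 2448225$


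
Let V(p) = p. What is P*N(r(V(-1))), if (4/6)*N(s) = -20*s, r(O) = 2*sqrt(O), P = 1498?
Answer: -89880*I ≈ -89880.0*I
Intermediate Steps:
N(s) = -30*s (N(s) = 3*(-20*s)/2 = -30*s)
P*N(r(V(-1))) = 1498*(-60*sqrt(-1)) = 1498*(-60*I) = -89880*I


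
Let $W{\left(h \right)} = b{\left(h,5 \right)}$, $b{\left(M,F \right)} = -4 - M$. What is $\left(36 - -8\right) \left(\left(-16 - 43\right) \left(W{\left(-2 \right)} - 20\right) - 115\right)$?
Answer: $52052$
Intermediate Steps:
$W{\left(h \right)} = -4 - h$
$\left(36 - -8\right) \left(\left(-16 - 43\right) \left(W{\left(-2 \right)} - 20\right) - 115\right) = \left(36 - -8\right) \left(\left(-16 - 43\right) \left(\left(-4 - -2\right) - 20\right) - 115\right) = \left(36 + 8\right) \left(- 59 \left(\left(-4 + 2\right) - 20\right) - 115\right) = 44 \left(- 59 \left(-2 - 20\right) - 115\right) = 44 \left(\left(-59\right) \left(-22\right) - 115\right) = 44 \left(1298 - 115\right) = 44 \cdot 1183 = 52052$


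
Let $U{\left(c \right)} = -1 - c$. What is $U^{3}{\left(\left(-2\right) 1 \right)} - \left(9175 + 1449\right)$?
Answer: $-10623$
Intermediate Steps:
$U^{3}{\left(\left(-2\right) 1 \right)} - \left(9175 + 1449\right) = \left(-1 - \left(-2\right) 1\right)^{3} - \left(9175 + 1449\right) = \left(-1 - -2\right)^{3} - 10624 = \left(-1 + 2\right)^{3} - 10624 = 1^{3} - 10624 = 1 - 10624 = -10623$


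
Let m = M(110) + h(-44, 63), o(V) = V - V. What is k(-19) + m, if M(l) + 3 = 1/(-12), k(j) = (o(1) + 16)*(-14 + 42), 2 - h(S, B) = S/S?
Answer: 5351/12 ≈ 445.92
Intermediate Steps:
o(V) = 0
h(S, B) = 1 (h(S, B) = 2 - S/S = 2 - 1*1 = 2 - 1 = 1)
k(j) = 448 (k(j) = (0 + 16)*(-14 + 42) = 16*28 = 448)
M(l) = -37/12 (M(l) = -3 + 1/(-12) = -3 - 1/12 = -37/12)
m = -25/12 (m = -37/12 + 1 = -25/12 ≈ -2.0833)
k(-19) + m = 448 - 25/12 = 5351/12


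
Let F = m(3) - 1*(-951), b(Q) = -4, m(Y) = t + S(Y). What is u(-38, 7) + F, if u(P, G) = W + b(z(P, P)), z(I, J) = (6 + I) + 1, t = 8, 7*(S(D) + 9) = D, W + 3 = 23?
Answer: 6765/7 ≈ 966.43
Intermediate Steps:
W = 20 (W = -3 + 23 = 20)
S(D) = -9 + D/7
m(Y) = -1 + Y/7 (m(Y) = 8 + (-9 + Y/7) = -1 + Y/7)
z(I, J) = 7 + I
u(P, G) = 16 (u(P, G) = 20 - 4 = 16)
F = 6653/7 (F = (-1 + (⅐)*3) - 1*(-951) = (-1 + 3/7) + 951 = -4/7 + 951 = 6653/7 ≈ 950.43)
u(-38, 7) + F = 16 + 6653/7 = 6765/7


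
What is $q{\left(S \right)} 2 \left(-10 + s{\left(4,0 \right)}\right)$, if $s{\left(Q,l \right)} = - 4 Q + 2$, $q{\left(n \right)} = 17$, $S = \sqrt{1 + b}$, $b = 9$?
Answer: $-816$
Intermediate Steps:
$S = \sqrt{10}$ ($S = \sqrt{1 + 9} = \sqrt{10} \approx 3.1623$)
$s{\left(Q,l \right)} = 2 - 4 Q$
$q{\left(S \right)} 2 \left(-10 + s{\left(4,0 \right)}\right) = 17 \cdot 2 \left(-10 + \left(2 - 16\right)\right) = 17 \cdot 2 \left(-10 - 14\right) = 17 \cdot 2 \left(-24\right) = 17 \left(-48\right) = -816$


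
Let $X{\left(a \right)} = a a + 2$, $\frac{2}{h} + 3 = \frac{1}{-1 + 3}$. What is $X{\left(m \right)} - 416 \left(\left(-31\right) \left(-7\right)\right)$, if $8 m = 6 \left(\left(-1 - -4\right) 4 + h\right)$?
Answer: $- \frac{2254986}{25} \approx -90200.0$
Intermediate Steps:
$h = - \frac{4}{5}$ ($h = \frac{2}{-3 + \frac{1}{-1 + 3}} = \frac{2}{-3 + \frac{1}{2}} = \frac{2}{- \frac{5}{2}} = 2 \left(- \frac{2}{5}\right) = - \frac{4}{5} \approx -0.8$)
$m = \frac{42}{5}$ ($m = \frac{6 \left(\left(-1 - -4\right) 4 - \frac{4}{5}\right)}{8} = \frac{6 \left(\left(-1 + 4\right) 4 - \frac{4}{5}\right)}{8} = \frac{6 \left(3 \cdot 4 - \frac{4}{5}\right)}{8} = \frac{6 \left(12 - \frac{4}{5}\right)}{8} = \frac{6 \cdot \frac{56}{5}}{8} = \frac{1}{8} \cdot \frac{336}{5} = \frac{42}{5} \approx 8.4$)
$X{\left(a \right)} = 2 + a^{2}$ ($X{\left(a \right)} = a^{2} + 2 = 2 + a^{2}$)
$X{\left(m \right)} - 416 \left(\left(-31\right) \left(-7\right)\right) = \left(2 + \left(\frac{42}{5}\right)^{2}\right) - 416 \left(\left(-31\right) \left(-7\right)\right) = \left(2 + \frac{1764}{25}\right) - 90272 = \frac{1814}{25} - 90272 = - \frac{2254986}{25}$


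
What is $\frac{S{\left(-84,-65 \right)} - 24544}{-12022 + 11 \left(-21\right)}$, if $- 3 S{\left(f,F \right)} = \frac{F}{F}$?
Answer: $\frac{73633}{36759} \approx 2.0031$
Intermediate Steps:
$S{\left(f,F \right)} = - \frac{1}{3}$ ($S{\left(f,F \right)} = - \frac{F \frac{1}{F}}{3} = \left(- \frac{1}{3}\right) 1 = - \frac{1}{3}$)
$\frac{S{\left(-84,-65 \right)} - 24544}{-12022 + 11 \left(-21\right)} = \frac{- \frac{1}{3} - 24544}{-12022 + 11 \left(-21\right)} = - \frac{73633}{3 \left(-12022 - 231\right)} = - \frac{73633}{3 \left(-12253\right)} = \left(- \frac{73633}{3}\right) \left(- \frac{1}{12253}\right) = \frac{73633}{36759}$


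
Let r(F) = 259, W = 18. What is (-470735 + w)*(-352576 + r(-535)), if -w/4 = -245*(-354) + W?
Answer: 288099123459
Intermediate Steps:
w = -346992 (w = -4*(-245*(-354) + 18) = -4*(86730 + 18) = -4*86748 = -346992)
(-470735 + w)*(-352576 + r(-535)) = (-470735 - 346992)*(-352576 + 259) = -817727*(-352317) = 288099123459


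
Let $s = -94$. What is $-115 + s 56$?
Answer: $-5379$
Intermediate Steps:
$-115 + s 56 = -115 - 5264 = -5379$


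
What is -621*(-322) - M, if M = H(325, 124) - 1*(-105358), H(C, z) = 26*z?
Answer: 91380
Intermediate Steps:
M = 108582 (M = 26*124 - 1*(-105358) = 3224 + 105358 = 108582)
-621*(-322) - M = -621*(-322) - 1*108582 = 199962 - 108582 = 91380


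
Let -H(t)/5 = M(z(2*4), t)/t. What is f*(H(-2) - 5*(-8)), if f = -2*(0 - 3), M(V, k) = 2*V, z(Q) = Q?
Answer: 480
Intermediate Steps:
H(t) = -80/t (H(t) = -5*2*(2*4)/t = -5*2*8/t = -80/t)
f = 6 (f = -2*(-3) = 6)
f*(H(-2) - 5*(-8)) = 6*(-80/(-2) - 5*(-8)) = 6*(-80*(-½) + 40) = 6*(40 + 40) = 6*80 = 480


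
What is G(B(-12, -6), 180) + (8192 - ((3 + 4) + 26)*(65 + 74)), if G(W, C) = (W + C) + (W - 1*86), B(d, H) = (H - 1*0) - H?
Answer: 3699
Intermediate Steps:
B(d, H) = 0 (B(d, H) = (H + 0) - H = H - H = 0)
G(W, C) = -86 + C + 2*W (G(W, C) = (C + W) + (W - 86) = (C + W) + (-86 + W) = -86 + C + 2*W)
G(B(-12, -6), 180) + (8192 - ((3 + 4) + 26)*(65 + 74)) = (-86 + 180 + 2*0) + (8192 - ((3 + 4) + 26)*(65 + 74)) = (-86 + 180 + 0) + (8192 - (7 + 26)*139) = 94 + (8192 - 33*139) = 94 + (8192 - 1*4587) = 94 + (8192 - 4587) = 94 + 3605 = 3699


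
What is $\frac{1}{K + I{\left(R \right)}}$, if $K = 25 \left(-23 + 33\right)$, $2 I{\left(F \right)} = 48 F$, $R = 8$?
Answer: $\frac{1}{442} \approx 0.0022624$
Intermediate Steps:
$I{\left(F \right)} = 24 F$ ($I{\left(F \right)} = \frac{48 F}{2} = 24 F$)
$K = 250$ ($K = 25 \cdot 10 = 250$)
$\frac{1}{K + I{\left(R \right)}} = \frac{1}{250 + 24 \cdot 8} = \frac{1}{250 + 192} = \frac{1}{442}$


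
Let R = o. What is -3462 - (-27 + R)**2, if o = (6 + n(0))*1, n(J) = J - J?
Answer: -3903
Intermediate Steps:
n(J) = 0
o = 6 (o = (6 + 0)*1 = 6*1 = 6)
R = 6
-3462 - (-27 + R)**2 = -3462 - (-27 + 6)**2 = -3462 - 1*(-21)**2 = -3462 - 1*441 = -3462 - 441 = -3903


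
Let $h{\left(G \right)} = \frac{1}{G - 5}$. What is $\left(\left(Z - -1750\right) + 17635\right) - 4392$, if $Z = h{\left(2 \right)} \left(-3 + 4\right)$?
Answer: $\frac{44978}{3} \approx 14993.0$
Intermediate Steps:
$h{\left(G \right)} = \frac{1}{-5 + G}$
$Z = - \frac{1}{3}$ ($Z = \frac{-3 + 4}{-5 + 2} = \frac{1}{-3} \cdot 1 = \left(- \frac{1}{3}\right) 1 = - \frac{1}{3} \approx -0.33333$)
$\left(\left(Z - -1750\right) + 17635\right) - 4392 = \left(\left(- \frac{1}{3} - -1750\right) + 17635\right) - 4392 = \left(\left(- \frac{1}{3} + 1750\right) + 17635\right) - 4392 = \left(\frac{5249}{3} + 17635\right) - 4392 = \frac{58154}{3} - 4392 = \frac{44978}{3}$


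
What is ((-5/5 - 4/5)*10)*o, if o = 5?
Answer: -90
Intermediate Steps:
((-5/5 - 4/5)*10)*o = ((-5/5 - 4/5)*10)*5 = ((-5*⅕ - 4*⅕)*10)*5 = ((-1 - ⅘)*10)*5 = -9/5*10*5 = -18*5 = -90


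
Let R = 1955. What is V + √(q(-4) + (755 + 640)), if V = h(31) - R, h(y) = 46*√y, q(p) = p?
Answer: -1955 + √1391 + 46*√31 ≈ -1661.6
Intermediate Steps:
V = -1955 + 46*√31 (V = 46*√31 - 1*1955 = 46*√31 - 1955 = -1955 + 46*√31 ≈ -1698.9)
V + √(q(-4) + (755 + 640)) = (-1955 + 46*√31) + √(-4 + (755 + 640)) = (-1955 + 46*√31) + √(-4 + 1395) = (-1955 + 46*√31) + √1391 = -1955 + √1391 + 46*√31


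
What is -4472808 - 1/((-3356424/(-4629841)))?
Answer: -15012644748433/3356424 ≈ -4.4728e+6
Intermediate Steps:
-4472808 - 1/((-3356424/(-4629841))) = -4472808 - 1/((-3356424*(-1/4629841))) = -4472808 - 1/3356424/4629841 = -4472808 - 1*4629841/3356424 = -4472808 - 4629841/3356424 = -15012644748433/3356424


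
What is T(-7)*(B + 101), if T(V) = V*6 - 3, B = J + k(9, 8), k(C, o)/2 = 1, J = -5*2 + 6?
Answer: -4455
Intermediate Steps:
J = -4 (J = -10 + 6 = -4)
k(C, o) = 2 (k(C, o) = 2*1 = 2)
B = -2 (B = -4 + 2 = -2)
T(V) = -3 + 6*V (T(V) = 6*V - 3 = -3 + 6*V)
T(-7)*(B + 101) = (-3 + 6*(-7))*(-2 + 101) = (-3 - 42)*99 = -45*99 = -4455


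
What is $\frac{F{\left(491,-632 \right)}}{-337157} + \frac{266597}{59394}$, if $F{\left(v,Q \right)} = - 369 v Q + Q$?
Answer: $- \frac{6710994990695}{20025102858} \approx -335.13$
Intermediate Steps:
$F{\left(v,Q \right)} = Q - 369 Q v$ ($F{\left(v,Q \right)} = - 369 Q v + Q = Q - 369 Q v$)
$\frac{F{\left(491,-632 \right)}}{-337157} + \frac{266597}{59394} = \frac{\left(-632\right) \left(1 - 181179\right)}{-337157} + \frac{266597}{59394} = - 632 \left(1 - 181179\right) \left(- \frac{1}{337157}\right) + 266597 \cdot \frac{1}{59394} = \left(-632\right) \left(-181178\right) \left(- \frac{1}{337157}\right) + \frac{266597}{59394} = 114504496 \left(- \frac{1}{337157}\right) + \frac{266597}{59394} = - \frac{114504496}{337157} + \frac{266597}{59394} = - \frac{6710994990695}{20025102858}$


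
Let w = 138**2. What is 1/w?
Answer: 1/19044 ≈ 5.2510e-5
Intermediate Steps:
w = 19044
1/w = 1/19044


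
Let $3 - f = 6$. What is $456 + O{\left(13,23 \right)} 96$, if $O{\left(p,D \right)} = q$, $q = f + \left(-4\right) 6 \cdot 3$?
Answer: $-6744$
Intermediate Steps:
$f = -3$ ($f = 3 - 6 = -3$)
$q = -75$ ($q = -3 + \left(-4\right) 6 \cdot 3 = -3 - 72 = -75$)
$O{\left(p,D \right)} = -75$
$456 + O{\left(13,23 \right)} 96 = 456 - 7200 = -6744$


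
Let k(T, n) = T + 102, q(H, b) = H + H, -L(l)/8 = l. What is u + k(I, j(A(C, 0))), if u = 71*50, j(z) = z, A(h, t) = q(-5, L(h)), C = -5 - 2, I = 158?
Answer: 3810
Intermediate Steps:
L(l) = -8*l
q(H, b) = 2*H
C = -7
A(h, t) = -10 (A(h, t) = 2*(-5) = -10)
k(T, n) = 102 + T
u = 3550
u + k(I, j(A(C, 0))) = 3550 + (102 + 158) = 3550 + 260 = 3810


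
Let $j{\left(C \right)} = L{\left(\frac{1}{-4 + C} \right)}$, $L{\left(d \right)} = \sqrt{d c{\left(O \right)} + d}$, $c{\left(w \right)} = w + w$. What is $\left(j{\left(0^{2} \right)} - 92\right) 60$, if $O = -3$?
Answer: $-5520 + 30 \sqrt{5} \approx -5452.9$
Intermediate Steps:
$c{\left(w \right)} = 2 w$
$L{\left(d \right)} = \sqrt{5} \sqrt{- d}$ ($L{\left(d \right)} = \sqrt{d 2 \left(-3\right) + d} = \sqrt{d \left(-6\right) + d} = \sqrt{- 6 d + d} = \sqrt{- 5 d} = \sqrt{5} \sqrt{- d}$)
$j{\left(C \right)} = \sqrt{5} \sqrt{- \frac{1}{-4 + C}}$
$\left(j{\left(0^{2} \right)} - 92\right) 60 = \left(\sqrt{5} \sqrt{- \frac{1}{-4 + 0^{2}}} - 92\right) 60 = \left(\sqrt{5} \sqrt{- \frac{1}{-4 + 0}} - 92\right) 60 = \left(\sqrt{5} \sqrt{- \frac{1}{-4}} - 92\right) 60 = \left(\sqrt{5} \sqrt{\left(-1\right) \left(- \frac{1}{4}\right)} - 92\right) 60 = \left(\frac{\sqrt{5}}{2} - 92\right) 60 = \left(-92 + \frac{\sqrt{5}}{2}\right) 60 = -5520 + 30 \sqrt{5}$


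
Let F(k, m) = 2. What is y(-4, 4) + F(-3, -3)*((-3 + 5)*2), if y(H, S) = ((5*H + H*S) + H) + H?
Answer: -36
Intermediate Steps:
y(H, S) = 7*H + H*S (y(H, S) = (6*H + H*S) + H = 7*H + H*S)
y(-4, 4) + F(-3, -3)*((-3 + 5)*2) = -4*(7 + 4) + 2*((-3 + 5)*2) = -4*11 + 2*(2*2) = -44 + 2*4 = -44 + 8 = -36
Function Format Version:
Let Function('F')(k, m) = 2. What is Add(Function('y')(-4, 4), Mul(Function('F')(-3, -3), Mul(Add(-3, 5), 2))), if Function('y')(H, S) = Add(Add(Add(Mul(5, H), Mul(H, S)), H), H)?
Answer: -36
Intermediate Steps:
Function('y')(H, S) = Add(Mul(7, H), Mul(H, S)) (Function('y')(H, S) = Add(Add(Mul(6, H), Mul(H, S)), H) = Add(Mul(7, H), Mul(H, S)))
Add(Function('y')(-4, 4), Mul(Function('F')(-3, -3), Mul(Add(-3, 5), 2))) = Add(Mul(-4, Add(7, 4)), Mul(2, Mul(Add(-3, 5), 2))) = Add(Mul(-4, 11), Mul(2, Mul(2, 2))) = Add(-44, Mul(2, 4)) = Add(-44, 8) = -36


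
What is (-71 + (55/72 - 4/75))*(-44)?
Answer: 1391731/450 ≈ 3092.7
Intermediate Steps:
(-71 + (55/72 - 4/75))*(-44) = (-71 + 1279/1800)*(-44) = -126521/1800*(-44) = 1391731/450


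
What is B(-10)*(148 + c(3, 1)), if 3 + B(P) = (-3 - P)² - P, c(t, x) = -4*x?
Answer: 8064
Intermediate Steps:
B(P) = -3 + (-3 - P)² - P (B(P) = -3 + ((-3 - P)² - P) = -3 + (-3 - P)² - P)
B(-10)*(148 + c(3, 1)) = (-3 + (3 - 10)² - 1*(-10))*(148 - 4*1) = (-3 + (-7)² + 10)*(148 - 4) = (-3 + 49 + 10)*144 = 56*144 = 8064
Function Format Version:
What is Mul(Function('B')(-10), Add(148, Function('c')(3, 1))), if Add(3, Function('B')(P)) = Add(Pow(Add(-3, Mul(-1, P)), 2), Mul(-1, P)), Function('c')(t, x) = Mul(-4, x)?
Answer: 8064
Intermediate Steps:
Function('B')(P) = Add(-3, Pow(Add(-3, Mul(-1, P)), 2), Mul(-1, P)) (Function('B')(P) = Add(-3, Add(Pow(Add(-3, Mul(-1, P)), 2), Mul(-1, P))) = Add(-3, Pow(Add(-3, Mul(-1, P)), 2), Mul(-1, P)))
Mul(Function('B')(-10), Add(148, Function('c')(3, 1))) = Mul(Add(-3, Pow(Add(3, -10), 2), Mul(-1, -10)), Add(148, Mul(-4, 1))) = Mul(Add(-3, Pow(-7, 2), 10), Add(148, -4)) = Mul(Add(-3, 49, 10), 144) = Mul(56, 144) = 8064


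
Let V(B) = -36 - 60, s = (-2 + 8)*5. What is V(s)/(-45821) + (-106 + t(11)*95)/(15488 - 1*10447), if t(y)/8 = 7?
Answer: 239394630/230983661 ≈ 1.0364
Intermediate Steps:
t(y) = 56 (t(y) = 8*7 = 56)
s = 30 (s = 6*5 = 30)
V(B) = -96
V(s)/(-45821) + (-106 + t(11)*95)/(15488 - 1*10447) = -96/(-45821) + (-106 + 56*95)/(15488 - 1*10447) = -96*(-1/45821) + (-106 + 5320)/(15488 - 10447) = 96/45821 + 5214/5041 = 239394630/230983661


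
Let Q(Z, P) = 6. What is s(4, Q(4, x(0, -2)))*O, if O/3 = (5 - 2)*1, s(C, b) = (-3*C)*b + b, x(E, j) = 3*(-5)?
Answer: -594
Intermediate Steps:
x(E, j) = -15
s(C, b) = b - 3*C*b (s(C, b) = -3*C*b + b = b - 3*C*b)
O = 9 (O = 3*((5 - 2)*1) = 3*(3*1) = 3*3 = 9)
s(4, Q(4, x(0, -2)))*O = (6*(1 - 3*4))*9 = (6*(1 - 12))*9 = (6*(-11))*9 = -66*9 = -594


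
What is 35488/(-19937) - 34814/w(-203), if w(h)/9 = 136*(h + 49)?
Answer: -2997629665/1879022376 ≈ -1.5953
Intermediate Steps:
w(h) = 59976 + 1224*h (w(h) = 9*(136*(h + 49)) = 9*(136*(49 + h)) = 9*(6664 + 136*h) = 59976 + 1224*h)
35488/(-19937) - 34814/w(-203) = 35488/(-19937) - 34814/(59976 + 1224*(-203)) = 35488*(-1/19937) - 34814/(59976 - 248472) = -35488/19937 - 34814/(-188496) = -35488/19937 - 34814*(-1/188496) = -35488/19937 + 17407/94248 = -2997629665/1879022376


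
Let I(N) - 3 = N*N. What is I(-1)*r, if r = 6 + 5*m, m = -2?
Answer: -16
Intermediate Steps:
I(N) = 3 + N**2 (I(N) = 3 + N*N = 3 + N**2)
r = -4 (r = 6 + 5*(-2) = 6 - 10 = -4)
I(-1)*r = (3 + (-1)**2)*(-4) = (3 + 1)*(-4) = 4*(-4) = -16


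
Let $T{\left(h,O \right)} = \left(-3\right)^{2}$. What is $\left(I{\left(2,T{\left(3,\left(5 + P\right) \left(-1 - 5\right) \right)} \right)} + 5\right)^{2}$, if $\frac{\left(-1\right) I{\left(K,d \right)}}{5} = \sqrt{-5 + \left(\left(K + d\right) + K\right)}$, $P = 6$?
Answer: $225 - 100 \sqrt{2} \approx 83.579$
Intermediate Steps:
$T{\left(h,O \right)} = 9$
$I{\left(K,d \right)} = - 5 \sqrt{-5 + d + 2 K}$ ($I{\left(K,d \right)} = - 5 \sqrt{-5 + \left(\left(K + d\right) + K\right)} = - 5 \sqrt{-5 + \left(d + 2 K\right)} = - 5 \sqrt{-5 + d + 2 K}$)
$\left(I{\left(2,T{\left(3,\left(5 + P\right) \left(-1 - 5\right) \right)} \right)} + 5\right)^{2} = \left(- 5 \sqrt{-5 + 9 + 2 \cdot 2} + 5\right)^{2} = \left(- 5 \sqrt{-5 + 9 + 4} + 5\right)^{2} = \left(- 5 \sqrt{8} + 5\right)^{2} = \left(- 5 \cdot 2 \sqrt{2} + 5\right)^{2} = \left(- 10 \sqrt{2} + 5\right)^{2} = \left(5 - 10 \sqrt{2}\right)^{2}$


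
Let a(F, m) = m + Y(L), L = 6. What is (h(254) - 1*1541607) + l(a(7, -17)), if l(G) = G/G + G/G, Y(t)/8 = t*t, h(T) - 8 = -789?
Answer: -1542386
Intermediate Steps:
h(T) = -781 (h(T) = 8 - 789 = -781)
Y(t) = 8*t**2 (Y(t) = 8*(t*t) = 8*t**2)
a(F, m) = 288 + m (a(F, m) = m + 8*6**2 = m + 8*36 = m + 288 = 288 + m)
l(G) = 2 (l(G) = 1 + 1 = 2)
(h(254) - 1*1541607) + l(a(7, -17)) = (-781 - 1*1541607) + 2 = (-781 - 1541607) + 2 = -1542388 + 2 = -1542386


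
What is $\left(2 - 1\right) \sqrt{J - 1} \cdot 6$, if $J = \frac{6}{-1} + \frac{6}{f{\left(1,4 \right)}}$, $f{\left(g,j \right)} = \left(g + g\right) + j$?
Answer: $6 i \sqrt{6} \approx 14.697 i$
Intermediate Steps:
$f{\left(g,j \right)} = j + 2 g$ ($f{\left(g,j \right)} = 2 g + j = j + 2 g$)
$J = -5$ ($J = \frac{6}{-1} + \frac{6}{4 + 2 \cdot 1} = 6 \left(-1\right) + \frac{6}{4 + 2} = -6 + \frac{6}{6} = -6 + 6 \cdot \frac{1}{6} = -6 + 1 = -5$)
$\left(2 - 1\right) \sqrt{J - 1} \cdot 6 = \left(2 - 1\right) \sqrt{-5 - 1} \cdot 6 = \left(2 - 1\right) \sqrt{-6} \cdot 6 = 1 i \sqrt{6} \cdot 6 = i \sqrt{6} \cdot 6 = 6 i \sqrt{6}$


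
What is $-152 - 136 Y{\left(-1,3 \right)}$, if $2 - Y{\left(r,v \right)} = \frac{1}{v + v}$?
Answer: $- \frac{1204}{3} \approx -401.33$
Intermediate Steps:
$Y{\left(r,v \right)} = 2 - \frac{1}{2 v}$ ($Y{\left(r,v \right)} = 2 - \frac{1}{v + v} = 2 - \frac{1}{2 v}$)
$-152 - 136 Y{\left(-1,3 \right)} = -152 - 136 \left(2 - \frac{1}{2 \cdot 3}\right) = -152 - 136 \left(2 - \frac{1}{6}\right) = -152 - \frac{748}{3} = - \frac{1204}{3}$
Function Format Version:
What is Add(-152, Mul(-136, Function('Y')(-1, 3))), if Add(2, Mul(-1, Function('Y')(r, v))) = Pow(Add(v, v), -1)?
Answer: Rational(-1204, 3) ≈ -401.33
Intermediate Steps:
Function('Y')(r, v) = Add(2, Mul(Rational(-1, 2), Pow(v, -1))) (Function('Y')(r, v) = Add(2, Mul(-1, Pow(Add(v, v), -1))) = Add(2, Mul(-1, Pow(Mul(2, v), -1))) = Add(2, Mul(-1, Mul(Rational(1, 2), Pow(v, -1)))) = Add(2, Mul(Rational(-1, 2), Pow(v, -1))))
Add(-152, Mul(-136, Function('Y')(-1, 3))) = Add(-152, Mul(-136, Add(2, Mul(Rational(-1, 2), Pow(3, -1))))) = Add(-152, Mul(-136, Add(2, Mul(Rational(-1, 2), Rational(1, 3))))) = Add(-152, Mul(-136, Add(2, Rational(-1, 6)))) = Add(-152, Mul(-136, Rational(11, 6))) = Add(-152, Rational(-748, 3)) = Rational(-1204, 3)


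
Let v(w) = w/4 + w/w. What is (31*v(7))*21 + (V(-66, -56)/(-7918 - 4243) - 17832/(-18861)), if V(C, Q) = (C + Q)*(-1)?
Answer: 547788970207/305824828 ≈ 1791.2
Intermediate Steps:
V(C, Q) = -C - Q
v(w) = 1 + w/4 (v(w) = w*(¼) + 1 = w/4 + 1 = 1 + w/4)
(31*v(7))*21 + (V(-66, -56)/(-7918 - 4243) - 17832/(-18861)) = (31*(1 + (¼)*7))*21 + ((-1*(-66) - 1*(-56))/(-7918 - 4243) - 17832/(-18861)) = (31*(1 + 7/4))*21 + ((66 + 56)/(-12161) - 17832*(-1/18861)) = (31*(11/4))*21 + (122*(-1/12161) + 5944/6287) = (341/4)*21 + (-122/12161 + 5944/6287) = 7161/4 + 71517970/76456207 = 547788970207/305824828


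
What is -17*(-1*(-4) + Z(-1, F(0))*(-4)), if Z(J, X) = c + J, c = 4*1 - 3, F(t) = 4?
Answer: -68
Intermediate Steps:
c = 1 (c = 4 - 3 = 1)
Z(J, X) = 1 + J
-17*(-1*(-4) + Z(-1, F(0))*(-4)) = -17*(-1*(-4) + (1 - 1)*(-4)) = -17*(4 + 0*(-4)) = -17*(4 + 0) = -17*4 = -68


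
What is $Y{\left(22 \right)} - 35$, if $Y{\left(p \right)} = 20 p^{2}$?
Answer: $9645$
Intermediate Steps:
$Y{\left(22 \right)} - 35 = 20 \cdot 22^{2} - 35 = 20 \cdot 484 - 35 = 9680 - 35 = 9645$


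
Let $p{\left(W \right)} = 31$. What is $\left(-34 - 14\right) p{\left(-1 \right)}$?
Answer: $-1488$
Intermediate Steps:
$\left(-34 - 14\right) p{\left(-1 \right)} = \left(-34 - 14\right) 31 = \left(-48\right) 31 = -1488$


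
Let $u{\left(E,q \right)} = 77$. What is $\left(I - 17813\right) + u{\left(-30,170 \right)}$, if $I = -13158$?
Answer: $-30894$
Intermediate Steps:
$\left(I - 17813\right) + u{\left(-30,170 \right)} = \left(-13158 - 17813\right) + 77 = -30971 + 77 = -30894$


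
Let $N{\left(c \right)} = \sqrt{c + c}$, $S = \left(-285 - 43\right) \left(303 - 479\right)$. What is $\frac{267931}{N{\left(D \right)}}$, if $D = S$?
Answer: $\frac{267931 \sqrt{451}}{7216} \approx 788.52$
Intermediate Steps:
$S = 57728$ ($S = \left(-328\right) \left(-176\right) = 57728$)
$D = 57728$
$N{\left(c \right)} = \sqrt{2} \sqrt{c}$ ($N{\left(c \right)} = \sqrt{2 c} = \sqrt{2} \sqrt{c}$)
$\frac{267931}{N{\left(D \right)}} = \frac{267931}{\sqrt{2} \sqrt{57728}} = \frac{267931}{\sqrt{2} \cdot 8 \sqrt{902}} = \frac{267931}{16 \sqrt{451}} = 267931 \frac{\sqrt{451}}{7216} = \frac{267931 \sqrt{451}}{7216}$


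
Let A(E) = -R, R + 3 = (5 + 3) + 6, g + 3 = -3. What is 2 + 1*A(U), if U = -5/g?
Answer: -9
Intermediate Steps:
g = -6 (g = -3 - 3 = -6)
U = ⅚ (U = -5/(-6) = -5*(-⅙) = ⅚ ≈ 0.83333)
R = 11 (R = -3 + ((5 + 3) + 6) = -3 + (8 + 6) = -3 + 14 = 11)
A(E) = -11 (A(E) = -1*11 = -11)
2 + 1*A(U) = 2 + 1*(-11) = 2 - 11 = -9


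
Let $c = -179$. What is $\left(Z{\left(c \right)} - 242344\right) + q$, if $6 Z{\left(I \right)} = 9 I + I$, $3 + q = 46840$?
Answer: $- \frac{587416}{3} \approx -1.9581 \cdot 10^{5}$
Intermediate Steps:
$q = 46837$ ($q = -3 + 46840 = 46837$)
$Z{\left(I \right)} = \frac{5 I}{3}$ ($Z{\left(I \right)} = \frac{9 I + I}{6} = \frac{10 I}{6} = \frac{5 I}{3}$)
$\left(Z{\left(c \right)} - 242344\right) + q = \left(\frac{5}{3} \left(-179\right) - 242344\right) + 46837 = \left(- \frac{895}{3} - 242344\right) + 46837 = - \frac{727927}{3} + 46837 = - \frac{587416}{3}$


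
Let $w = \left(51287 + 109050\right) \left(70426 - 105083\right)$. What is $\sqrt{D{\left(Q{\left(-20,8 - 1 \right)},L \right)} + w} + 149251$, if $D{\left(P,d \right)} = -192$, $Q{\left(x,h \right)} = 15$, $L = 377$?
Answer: $149251 + i \sqrt{5556799601} \approx 1.4925 \cdot 10^{5} + 74544.0 i$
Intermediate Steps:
$w = -5556799409$ ($w = 160337 \left(-34657\right) = -5556799409$)
$\sqrt{D{\left(Q{\left(-20,8 - 1 \right)},L \right)} + w} + 149251 = \sqrt{-192 - 5556799409} + 149251 = \sqrt{-5556799601} + 149251 = i \sqrt{5556799601} + 149251 = 149251 + i \sqrt{5556799601}$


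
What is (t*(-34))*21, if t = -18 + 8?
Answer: 7140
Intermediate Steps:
t = -10
(t*(-34))*21 = -10*(-34)*21 = 340*21 = 7140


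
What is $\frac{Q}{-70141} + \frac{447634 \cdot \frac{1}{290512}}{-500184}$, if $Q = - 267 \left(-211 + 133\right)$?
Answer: $- \frac{1513123045416101}{5096075213801664} \approx -0.29692$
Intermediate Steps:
$Q = 20826$ ($Q = \left(-267\right) \left(-78\right) = 20826$)
$\frac{Q}{-70141} + \frac{447634 \cdot \frac{1}{290512}}{-500184} = \frac{20826}{-70141} + \frac{447634 \cdot \frac{1}{290512}}{-500184} = 20826 \left(- \frac{1}{70141}\right) + 447634 \cdot \frac{1}{290512} \left(- \frac{1}{500184}\right) = - \frac{20826}{70141} + \frac{223817}{145256} \left(- \frac{1}{500184}\right) = - \frac{20826}{70141} - \frac{223817}{72654727104} = - \frac{1513123045416101}{5096075213801664}$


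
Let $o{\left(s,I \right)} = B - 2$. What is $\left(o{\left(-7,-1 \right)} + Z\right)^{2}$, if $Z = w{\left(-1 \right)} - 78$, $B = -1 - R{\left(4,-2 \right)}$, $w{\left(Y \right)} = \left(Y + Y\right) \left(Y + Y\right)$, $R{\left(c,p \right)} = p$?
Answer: $5625$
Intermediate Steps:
$w{\left(Y \right)} = 4 Y^{2}$ ($w{\left(Y \right)} = 2 Y 2 Y = 4 Y^{2}$)
$B = 1$ ($B = -1 - -2 = -1 + 2 = 1$)
$o{\left(s,I \right)} = -1$ ($o{\left(s,I \right)} = 1 - 2 = -1$)
$Z = -74$ ($Z = 4 \left(-1\right)^{2} - 78 = 4 \cdot 1 - 78 = 4 - 78 = -74$)
$\left(o{\left(-7,-1 \right)} + Z\right)^{2} = \left(-1 - 74\right)^{2} = \left(-75\right)^{2} = 5625$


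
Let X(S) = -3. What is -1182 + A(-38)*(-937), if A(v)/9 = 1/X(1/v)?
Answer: 1629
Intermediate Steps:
A(v) = -3 (A(v) = 9/(-3) = 9*(-⅓) = -3)
-1182 + A(-38)*(-937) = -1182 - 3*(-937) = -1182 + 2811 = 1629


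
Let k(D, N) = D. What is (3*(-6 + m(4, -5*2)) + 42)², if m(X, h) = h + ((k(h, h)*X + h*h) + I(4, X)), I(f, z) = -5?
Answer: 25281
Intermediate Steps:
m(X, h) = -5 + h + h² + X*h (m(X, h) = h + ((h*X + h*h) - 5) = h + ((X*h + h²) - 5) = h + ((h² + X*h) - 5) = h + (-5 + h² + X*h) = -5 + h + h² + X*h)
(3*(-6 + m(4, -5*2)) + 42)² = (3*(-6 + (-5 - 5*2 + (-5*2)² + 4*(-5*2))) + 42)² = (3*(-6 + (-5 - 10 + (-10)² + 4*(-10))) + 42)² = (3*(-6 + (-5 - 10 + 100 - 40)) + 42)² = (3*(-6 + 45) + 42)² = (3*39 + 42)² = (117 + 42)² = 159² = 25281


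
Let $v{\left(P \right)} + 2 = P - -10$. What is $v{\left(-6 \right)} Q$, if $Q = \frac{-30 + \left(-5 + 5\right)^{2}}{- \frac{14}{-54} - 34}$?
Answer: $\frac{1620}{911} \approx 1.7783$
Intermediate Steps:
$v{\left(P \right)} = 8 + P$ ($v{\left(P \right)} = -2 + \left(P - -10\right) = -2 + \left(P + 10\right) = -2 + \left(10 + P\right) = 8 + P$)
$Q = \frac{810}{911}$ ($Q = \frac{-30 + 0^{2}}{\left(-14\right) \left(- \frac{1}{54}\right) - 34} = \frac{-30 + 0}{\frac{7}{27} - 34} = - \frac{30}{- \frac{911}{27}} = \left(-30\right) \left(- \frac{27}{911}\right) = \frac{810}{911} \approx 0.88913$)
$v{\left(-6 \right)} Q = \left(8 - 6\right) \frac{810}{911} = 2 \cdot \frac{810}{911} = \frac{1620}{911}$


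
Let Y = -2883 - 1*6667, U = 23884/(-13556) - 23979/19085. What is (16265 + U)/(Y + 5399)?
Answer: -1773709563/452753455 ≈ -3.9176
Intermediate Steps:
U = -195221366/64679065 (U = 23884*(-1/13556) - 23979*1/19085 = -5971/3389 - 23979/19085 = -195221366/64679065 ≈ -3.0183)
Y = -9550 (Y = -2883 - 6667 = -9550)
(16265 + U)/(Y + 5399) = (16265 - 195221366/64679065)/(-9550 + 5399) = (1051809770859/64679065)/(-4151) = (1051809770859/64679065)*(-1/4151) = -1773709563/452753455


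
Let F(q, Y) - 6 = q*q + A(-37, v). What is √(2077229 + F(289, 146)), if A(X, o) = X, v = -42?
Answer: √2160719 ≈ 1469.9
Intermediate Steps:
F(q, Y) = -31 + q² (F(q, Y) = 6 + (q*q - 37) = 6 + (q² - 37) = 6 + (-37 + q²) = -31 + q²)
√(2077229 + F(289, 146)) = √(2077229 + (-31 + 289²)) = √(2077229 + (-31 + 83521)) = √(2077229 + 83490) = √2160719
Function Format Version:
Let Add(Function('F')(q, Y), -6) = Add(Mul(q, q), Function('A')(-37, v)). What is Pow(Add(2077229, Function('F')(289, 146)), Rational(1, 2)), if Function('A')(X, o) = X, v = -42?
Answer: Pow(2160719, Rational(1, 2)) ≈ 1469.9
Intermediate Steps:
Function('F')(q, Y) = Add(-31, Pow(q, 2)) (Function('F')(q, Y) = Add(6, Add(Mul(q, q), -37)) = Add(6, Add(Pow(q, 2), -37)) = Add(6, Add(-37, Pow(q, 2))) = Add(-31, Pow(q, 2)))
Pow(Add(2077229, Function('F')(289, 146)), Rational(1, 2)) = Pow(Add(2077229, Add(-31, Pow(289, 2))), Rational(1, 2)) = Pow(Add(2077229, Add(-31, 83521)), Rational(1, 2)) = Pow(Add(2077229, 83490), Rational(1, 2)) = Pow(2160719, Rational(1, 2))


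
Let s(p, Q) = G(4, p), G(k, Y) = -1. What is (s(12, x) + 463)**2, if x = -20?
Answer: 213444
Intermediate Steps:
s(p, Q) = -1
(s(12, x) + 463)**2 = (-1 + 463)**2 = 462**2 = 213444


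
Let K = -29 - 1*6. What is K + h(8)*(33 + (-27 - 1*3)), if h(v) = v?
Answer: -11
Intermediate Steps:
K = -35 (K = -29 - 6 = -35)
K + h(8)*(33 + (-27 - 1*3)) = -35 + 8*(33 + (-27 - 1*3)) = -35 + 8*(33 + (-27 - 3)) = -35 + 8*(33 - 30) = -35 + 8*3 = -35 + 24 = -11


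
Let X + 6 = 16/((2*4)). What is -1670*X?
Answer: 6680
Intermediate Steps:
X = -4 (X = -6 + 16/((2*4)) = -6 + 16/8 = -6 + 16*(⅛) = -6 + 2 = -4)
-1670*X = -1670*(-4) = 6680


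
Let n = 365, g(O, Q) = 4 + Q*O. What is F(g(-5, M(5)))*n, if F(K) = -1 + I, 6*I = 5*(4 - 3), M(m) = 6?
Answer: -365/6 ≈ -60.833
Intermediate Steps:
I = ⅚ (I = (5*(4 - 3))/6 = (5*1)/6 = (⅙)*5 = ⅚ ≈ 0.83333)
g(O, Q) = 4 + O*Q
F(K) = -⅙ (F(K) = -1 + ⅚ = -⅙)
F(g(-5, M(5)))*n = -⅙*365 = -365/6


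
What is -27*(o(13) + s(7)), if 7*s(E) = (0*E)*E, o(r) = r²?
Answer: -4563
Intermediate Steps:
s(E) = 0 (s(E) = ((0*E)*E)/7 = (0*E)/7 = (⅐)*0 = 0)
-27*(o(13) + s(7)) = -27*(13² + 0) = -27*(169 + 0) = -27*169 = -4563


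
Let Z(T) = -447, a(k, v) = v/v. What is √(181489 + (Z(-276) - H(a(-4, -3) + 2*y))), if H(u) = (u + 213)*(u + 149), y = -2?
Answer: √150382 ≈ 387.79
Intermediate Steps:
a(k, v) = 1
H(u) = (149 + u)*(213 + u) (H(u) = (213 + u)*(149 + u) = (149 + u)*(213 + u))
√(181489 + (Z(-276) - H(a(-4, -3) + 2*y))) = √(181489 + (-447 - (31737 + (1 + 2*(-2))² + 362*(1 + 2*(-2))))) = √(181489 + (-447 - (31737 + (1 - 4)² + 362*(1 - 4)))) = √(181489 + (-447 - (31737 + (-3)² + 362*(-3)))) = √(181489 + (-447 - (31737 + 9 - 1086))) = √(181489 + (-447 - 1*30660)) = √(181489 + (-447 - 30660)) = √(181489 - 31107) = √150382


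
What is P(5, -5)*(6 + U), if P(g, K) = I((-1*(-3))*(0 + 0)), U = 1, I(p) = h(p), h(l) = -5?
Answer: -35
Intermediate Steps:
I(p) = -5
P(g, K) = -5
P(5, -5)*(6 + U) = -5*(6 + 1) = -5*7 = -35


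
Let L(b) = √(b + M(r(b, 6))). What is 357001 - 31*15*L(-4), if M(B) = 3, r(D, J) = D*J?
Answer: 357001 - 465*I ≈ 3.57e+5 - 465.0*I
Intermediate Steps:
L(b) = √(3 + b) (L(b) = √(b + 3) = √(3 + b))
357001 - 31*15*L(-4) = 357001 - 31*15*√(3 - 4) = 357001 - 465*√(-1) = 357001 - 465*I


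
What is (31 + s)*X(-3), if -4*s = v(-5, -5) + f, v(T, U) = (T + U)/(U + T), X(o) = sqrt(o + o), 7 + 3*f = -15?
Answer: 391*I*sqrt(6)/12 ≈ 79.813*I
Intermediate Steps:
f = -22/3 (f = -7/3 + (1/3)*(-15) = -7/3 - 5 = -22/3 ≈ -7.3333)
X(o) = sqrt(2)*sqrt(o) (X(o) = sqrt(2*o) = sqrt(2)*sqrt(o))
v(T, U) = 1 (v(T, U) = (T + U)/(T + U) = 1)
s = 19/12 (s = -(1 - 22/3)/4 = -1/4*(-19/3) = 19/12 ≈ 1.5833)
(31 + s)*X(-3) = (31 + 19/12)*(sqrt(2)*sqrt(-3)) = 391*(sqrt(2)*(I*sqrt(3)))/12 = 391*(I*sqrt(6))/12 = 391*I*sqrt(6)/12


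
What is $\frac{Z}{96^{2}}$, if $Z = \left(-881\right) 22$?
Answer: $- \frac{9691}{4608} \approx -2.1031$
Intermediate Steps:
$Z = -19382$
$\frac{Z}{96^{2}} = - \frac{19382}{96^{2}} = - \frac{19382}{9216} = \left(-19382\right) \frac{1}{9216} = - \frac{9691}{4608}$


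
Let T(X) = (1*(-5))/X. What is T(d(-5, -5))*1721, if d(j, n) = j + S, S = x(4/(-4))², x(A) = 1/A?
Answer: 8605/4 ≈ 2151.3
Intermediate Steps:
x(A) = 1/A
S = 1 (S = (1/(4/(-4)))² = (1/(4*(-¼)))² = (1/(-1))² = (-1)² = 1)
d(j, n) = 1 + j (d(j, n) = j + 1 = 1 + j)
T(X) = -5/X
T(d(-5, -5))*1721 = -5/(1 - 5)*1721 = -5/(-4)*1721 = -5*(-¼)*1721 = (5/4)*1721 = 8605/4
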